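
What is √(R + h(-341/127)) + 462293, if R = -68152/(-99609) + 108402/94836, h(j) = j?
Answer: 462293 + I*√699901804302260720178/28564474494 ≈ 4.6229e+5 + 0.92617*I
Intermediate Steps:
R = 410978045/224917122 (R = -68152*(-1/99609) + 108402*(1/94836) = 68152/99609 + 2581/2258 = 410978045/224917122 ≈ 1.8272)
√(R + h(-341/127)) + 462293 = √(410978045/224917122 - 341/127) + 462293 = √(-24502526887/28564474494) + 462293 = I*√699901804302260720178/28564474494 + 462293 = 462293 + I*√699901804302260720178/28564474494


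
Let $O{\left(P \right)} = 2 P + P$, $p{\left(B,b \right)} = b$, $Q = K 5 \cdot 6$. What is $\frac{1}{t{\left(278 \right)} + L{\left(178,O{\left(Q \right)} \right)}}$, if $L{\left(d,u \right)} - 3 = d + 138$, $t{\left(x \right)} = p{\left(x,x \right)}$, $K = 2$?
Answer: $\frac{1}{597} \approx 0.001675$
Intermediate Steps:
$Q = 60$ ($Q = 2 \cdot 5 \cdot 6 = 10 \cdot 6 = 60$)
$O{\left(P \right)} = 3 P$
$t{\left(x \right)} = x$
$L{\left(d,u \right)} = 141 + d$ ($L{\left(d,u \right)} = 3 + \left(d + 138\right) = 3 + \left(138 + d\right) = 141 + d$)
$\frac{1}{t{\left(278 \right)} + L{\left(178,O{\left(Q \right)} \right)}} = \frac{1}{278 + \left(141 + 178\right)} = \frac{1}{278 + 319} = \frac{1}{597}$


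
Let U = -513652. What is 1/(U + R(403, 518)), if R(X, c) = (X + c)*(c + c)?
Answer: 1/440504 ≈ 2.2701e-6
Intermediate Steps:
R(X, c) = 2*c*(X + c) (R(X, c) = (X + c)*(2*c) = 2*c*(X + c))
1/(U + R(403, 518)) = 1/(-513652 + 2*518*(403 + 518)) = 1/(-513652 + 2*518*921) = 1/(-513652 + 954156) = 1/440504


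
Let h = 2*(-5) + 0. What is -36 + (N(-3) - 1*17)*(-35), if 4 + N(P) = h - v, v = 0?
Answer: 1049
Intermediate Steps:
h = -10 (h = -10 + 0 = -10)
N(P) = -14 (N(P) = -4 + (-10 - 1*0) = -4 + (-10 + 0) = -4 - 10 = -14)
-36 + (N(-3) - 1*17)*(-35) = -36 + (-14 - 1*17)*(-35) = -36 + (-14 - 17)*(-35) = -36 - 31*(-35) = -36 + 1085 = 1049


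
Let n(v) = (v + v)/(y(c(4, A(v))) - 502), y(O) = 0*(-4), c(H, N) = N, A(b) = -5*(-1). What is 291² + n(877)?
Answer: 21254054/251 ≈ 84678.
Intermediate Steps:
A(b) = 5
y(O) = 0
n(v) = -v/251 (n(v) = (v + v)/(0 - 502) = (2*v)/(-502) = (2*v)*(-1/502) = -v/251)
291² + n(877) = 291² - 1/251*877 = 84681 - 877/251 = 21254054/251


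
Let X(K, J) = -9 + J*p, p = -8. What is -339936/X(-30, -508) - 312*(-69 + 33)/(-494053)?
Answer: -167991946368/2003384915 ≈ -83.854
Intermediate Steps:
X(K, J) = -9 - 8*J (X(K, J) = -9 + J*(-8) = -9 - 8*J)
-339936/X(-30, -508) - 312*(-69 + 33)/(-494053) = -339936/(-9 - 8*(-508)) - 312*(-69 + 33)/(-494053) = -339936/(-9 + 4064) - 312*(-36)*(-1/494053) = -339936/4055 + 11232*(-1/494053) = -339936*1/4055 - 11232/494053 = -339936/4055 - 11232/494053 = -167991946368/2003384915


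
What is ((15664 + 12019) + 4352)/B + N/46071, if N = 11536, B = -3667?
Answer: -1433581973/168942357 ≈ -8.4856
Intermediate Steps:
((15664 + 12019) + 4352)/B + N/46071 = ((15664 + 12019) + 4352)/(-3667) + 11536/46071 = (27683 + 4352)*(-1/3667) + 11536*(1/46071) = 32035*(-1/3667) + 11536/46071 = -32035/3667 + 11536/46071 = -1433581973/168942357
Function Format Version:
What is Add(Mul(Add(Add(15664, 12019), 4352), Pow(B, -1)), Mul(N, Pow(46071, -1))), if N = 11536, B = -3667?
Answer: Rational(-1433581973, 168942357) ≈ -8.4856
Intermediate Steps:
Add(Mul(Add(Add(15664, 12019), 4352), Pow(B, -1)), Mul(N, Pow(46071, -1))) = Add(Mul(Add(Add(15664, 12019), 4352), Pow(-3667, -1)), Mul(11536, Pow(46071, -1))) = Add(Mul(Add(27683, 4352), Rational(-1, 3667)), Mul(11536, Rational(1, 46071))) = Add(Mul(32035, Rational(-1, 3667)), Rational(11536, 46071)) = Add(Rational(-32035, 3667), Rational(11536, 46071)) = Rational(-1433581973, 168942357)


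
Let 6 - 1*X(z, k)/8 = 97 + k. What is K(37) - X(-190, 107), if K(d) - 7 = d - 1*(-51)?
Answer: 1679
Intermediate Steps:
X(z, k) = -728 - 8*k (X(z, k) = 48 - 8*(97 + k) = 48 + (-776 - 8*k) = -728 - 8*k)
K(d) = 58 + d (K(d) = 7 + (d - 1*(-51)) = 7 + (d + 51) = 7 + (51 + d) = 58 + d)
K(37) - X(-190, 107) = (58 + 37) - (-728 - 8*107) = 95 - (-728 - 856) = 95 - 1*(-1584) = 95 + 1584 = 1679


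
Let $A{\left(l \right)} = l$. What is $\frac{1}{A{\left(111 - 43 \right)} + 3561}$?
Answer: $\frac{1}{3629} \approx 0.00027556$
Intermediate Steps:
$\frac{1}{A{\left(111 - 43 \right)} + 3561} = \frac{1}{\left(111 - 43\right) + 3561} = \frac{1}{68 + 3561} = \frac{1}{3629}$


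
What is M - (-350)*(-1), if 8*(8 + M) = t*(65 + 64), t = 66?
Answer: 2825/4 ≈ 706.25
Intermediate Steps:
M = 4225/4 (M = -8 + (66*(65 + 64))/8 = -8 + (66*129)/8 = -8 + (⅛)*8514 = -8 + 4257/4 = 4225/4 ≈ 1056.3)
M - (-350)*(-1) = 4225/4 - (-350)*(-1) = 4225/4 - 1*350 = 4225/4 - 350 = 2825/4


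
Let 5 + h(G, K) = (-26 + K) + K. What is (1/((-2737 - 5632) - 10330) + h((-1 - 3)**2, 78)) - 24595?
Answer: -457564531/18699 ≈ -24470.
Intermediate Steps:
h(G, K) = -31 + 2*K (h(G, K) = -5 + ((-26 + K) + K) = -5 + (-26 + 2*K) = -31 + 2*K)
(1/((-2737 - 5632) - 10330) + h((-1 - 3)**2, 78)) - 24595 = (1/((-2737 - 5632) - 10330) + (-31 + 2*78)) - 24595 = (1/(-8369 - 10330) + (-31 + 156)) - 24595 = (1/(-18699) + 125) - 24595 = (-1/18699 + 125) - 24595 = 2337374/18699 - 24595 = -457564531/18699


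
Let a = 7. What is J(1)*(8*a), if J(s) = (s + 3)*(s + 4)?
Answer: 1120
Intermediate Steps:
J(s) = (3 + s)*(4 + s)
J(1)*(8*a) = (12 + 1² + 7*1)*(8*7) = (12 + 1 + 7)*56 = 20*56 = 1120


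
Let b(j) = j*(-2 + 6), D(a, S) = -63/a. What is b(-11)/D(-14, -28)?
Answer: -88/9 ≈ -9.7778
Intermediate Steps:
b(j) = 4*j (b(j) = j*4 = 4*j)
b(-11)/D(-14, -28) = (4*(-11))/((-63/(-14))) = -44/((-63*(-1/14))) = -44/9/2 = -44*2/9 = -88/9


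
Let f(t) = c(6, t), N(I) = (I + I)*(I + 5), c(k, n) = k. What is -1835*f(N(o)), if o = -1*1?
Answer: -11010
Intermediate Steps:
o = -1
N(I) = 2*I*(5 + I) (N(I) = (2*I)*(5 + I) = 2*I*(5 + I))
f(t) = 6
-1835*f(N(o)) = -1835*6 = -11010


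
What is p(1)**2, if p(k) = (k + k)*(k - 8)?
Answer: 196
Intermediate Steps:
p(k) = 2*k*(-8 + k) (p(k) = (2*k)*(-8 + k) = 2*k*(-8 + k))
p(1)**2 = (2*1*(-8 + 1))**2 = (2*1*(-7))**2 = (-14)**2 = 196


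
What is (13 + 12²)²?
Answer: 24649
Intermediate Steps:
(13 + 12²)² = (13 + 144)² = 157² = 24649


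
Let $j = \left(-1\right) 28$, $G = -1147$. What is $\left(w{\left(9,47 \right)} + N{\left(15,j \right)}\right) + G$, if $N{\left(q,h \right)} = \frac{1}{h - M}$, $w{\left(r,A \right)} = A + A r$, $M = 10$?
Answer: $- \frac{25727}{38} \approx -677.03$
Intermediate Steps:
$j = -28$
$N{\left(q,h \right)} = \frac{1}{-10 + h}$ ($N{\left(q,h \right)} = \frac{1}{h - 10} = \frac{1}{-10 + h}$)
$\left(w{\left(9,47 \right)} + N{\left(15,j \right)}\right) + G = \left(47 \left(1 + 9\right) + \frac{1}{-10 - 28}\right) - 1147 = \left(47 \cdot 10 + \frac{1}{-38}\right) - 1147 = \left(470 - \frac{1}{38}\right) - 1147 = \frac{17859}{38} - 1147 = - \frac{25727}{38}$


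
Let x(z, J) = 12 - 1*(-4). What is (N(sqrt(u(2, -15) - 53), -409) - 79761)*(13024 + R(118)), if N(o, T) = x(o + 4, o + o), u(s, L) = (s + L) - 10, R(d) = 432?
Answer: -1073048720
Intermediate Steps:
x(z, J) = 16 (x(z, J) = 12 + 4 = 16)
u(s, L) = -10 + L + s (u(s, L) = (L + s) - 10 = -10 + L + s)
N(o, T) = 16
(N(sqrt(u(2, -15) - 53), -409) - 79761)*(13024 + R(118)) = (16 - 79761)*(13024 + 432) = -79745*13456 = -1073048720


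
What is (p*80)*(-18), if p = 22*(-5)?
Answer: 158400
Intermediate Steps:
p = -110
(p*80)*(-18) = -110*80*(-18) = -8800*(-18) = 158400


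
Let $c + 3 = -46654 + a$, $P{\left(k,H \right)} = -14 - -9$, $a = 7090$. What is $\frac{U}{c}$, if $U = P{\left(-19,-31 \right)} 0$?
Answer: $0$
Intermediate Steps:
$P{\left(k,H \right)} = -5$ ($P{\left(k,H \right)} = -14 + 9 = -5$)
$U = 0$ ($U = \left(-5\right) 0 = 0$)
$c = -39567$ ($c = -3 + \left(-46654 + 7090\right) = -3 - 39564 = -39567$)
$\frac{U}{c} = \frac{0}{-39567} = 0 \left(- \frac{1}{39567}\right) = 0$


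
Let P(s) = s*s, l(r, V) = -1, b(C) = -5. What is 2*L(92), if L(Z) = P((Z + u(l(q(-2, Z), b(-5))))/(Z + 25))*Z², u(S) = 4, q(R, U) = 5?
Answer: 17334272/1521 ≈ 11397.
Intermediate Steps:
P(s) = s²
L(Z) = Z²*(4 + Z)²/(25 + Z)² (L(Z) = ((Z + 4)/(Z + 25))²*Z² = ((4 + Z)/(25 + Z))²*Z² = ((4 + Z)²/(25 + Z)²)*Z² = Z²*(4 + Z)²/(25 + Z)²)
2*L(92) = 2*(92²*(4 + 92)²/(25 + 92)²) = 2*(8464*96²/117²) = 2*(8464*9216*(1/13689)) = 2*(8667136/1521) = 17334272/1521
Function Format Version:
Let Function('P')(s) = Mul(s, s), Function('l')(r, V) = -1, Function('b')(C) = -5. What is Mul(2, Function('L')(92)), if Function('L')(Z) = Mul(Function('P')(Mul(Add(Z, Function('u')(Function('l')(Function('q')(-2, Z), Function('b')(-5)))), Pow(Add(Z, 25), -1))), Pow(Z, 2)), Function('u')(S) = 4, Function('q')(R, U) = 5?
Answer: Rational(17334272, 1521) ≈ 11397.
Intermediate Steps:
Function('P')(s) = Pow(s, 2)
Function('L')(Z) = Mul(Pow(Z, 2), Pow(Add(4, Z), 2), Pow(Add(25, Z), -2)) (Function('L')(Z) = Mul(Pow(Mul(Add(Z, 4), Pow(Add(Z, 25), -1)), 2), Pow(Z, 2)) = Mul(Pow(Mul(Add(4, Z), Pow(Add(25, Z), -1)), 2), Pow(Z, 2)) = Mul(Pow(Mul(Pow(Add(25, Z), -1), Add(4, Z)), 2), Pow(Z, 2)) = Mul(Mul(Pow(Add(4, Z), 2), Pow(Add(25, Z), -2)), Pow(Z, 2)) = Mul(Pow(Z, 2), Pow(Add(4, Z), 2), Pow(Add(25, Z), -2)))
Mul(2, Function('L')(92)) = Mul(2, Mul(Pow(92, 2), Pow(Add(4, 92), 2), Pow(Add(25, 92), -2))) = Mul(2, Mul(8464, Pow(96, 2), Pow(117, -2))) = Mul(2, Mul(8464, 9216, Rational(1, 13689))) = Mul(2, Rational(8667136, 1521)) = Rational(17334272, 1521)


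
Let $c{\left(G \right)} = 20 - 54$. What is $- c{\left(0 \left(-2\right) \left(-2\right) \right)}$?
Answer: $34$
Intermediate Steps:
$c{\left(G \right)} = -34$
$- c{\left(0 \left(-2\right) \left(-2\right) \right)} = \left(-1\right) \left(-34\right) = 34$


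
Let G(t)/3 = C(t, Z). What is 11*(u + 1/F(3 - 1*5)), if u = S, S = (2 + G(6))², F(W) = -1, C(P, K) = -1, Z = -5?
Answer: 0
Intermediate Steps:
G(t) = -3 (G(t) = 3*(-1) = -3)
S = 1 (S = (2 - 3)² = (-1)² = 1)
u = 1
11*(u + 1/F(3 - 1*5)) = 11*(1 + 1/(-1)) = 11*(1 - 1) = 11*0 = 0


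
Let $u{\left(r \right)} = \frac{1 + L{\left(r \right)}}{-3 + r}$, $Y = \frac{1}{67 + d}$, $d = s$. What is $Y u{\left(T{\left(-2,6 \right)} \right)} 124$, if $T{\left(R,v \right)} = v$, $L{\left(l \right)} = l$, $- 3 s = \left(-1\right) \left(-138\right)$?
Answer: $\frac{124}{9} \approx 13.778$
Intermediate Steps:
$s = -46$ ($s = - \frac{\left(-1\right) \left(-138\right)}{3} = \left(- \frac{1}{3}\right) 138 = -46$)
$d = -46$
$Y = \frac{1}{21}$ ($Y = \frac{1}{67 - 46} = \frac{1}{21} \approx 0.047619$)
$u{\left(r \right)} = \frac{1 + r}{-3 + r}$
$Y u{\left(T{\left(-2,6 \right)} \right)} 124 = \frac{\frac{1}{-3 + 6} \left(1 + 6\right)}{21} \cdot 124 = \frac{\frac{1}{3} \cdot 7}{21} \cdot 124 = \frac{1}{21} \cdot \frac{7}{3} \cdot 124 = \frac{1}{9} \cdot 124 = \frac{124}{9}$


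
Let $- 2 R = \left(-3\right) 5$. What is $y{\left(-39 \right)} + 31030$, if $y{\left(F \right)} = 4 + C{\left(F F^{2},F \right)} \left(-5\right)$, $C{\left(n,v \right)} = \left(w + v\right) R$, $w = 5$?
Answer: $32309$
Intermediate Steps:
$R = \frac{15}{2}$ ($R = - \frac{\left(-3\right) 5}{2} = \left(- \frac{1}{2}\right) \left(-15\right) = \frac{15}{2} \approx 7.5$)
$C{\left(n,v \right)} = \frac{75}{2} + \frac{15 v}{2}$ ($C{\left(n,v \right)} = \left(5 + v\right) \frac{15}{2} = \frac{75}{2} + \frac{15 v}{2}$)
$y{\left(F \right)} = - \frac{367}{2} - \frac{75 F}{2}$ ($y{\left(F \right)} = 4 + \left(\frac{75}{2} + \frac{15 F}{2}\right) \left(-5\right) = 4 - \left(\frac{375}{2} + \frac{75 F}{2}\right) = - \frac{367}{2} - \frac{75 F}{2}$)
$y{\left(-39 \right)} + 31030 = \left(- \frac{367}{2} - - \frac{2925}{2}\right) + 31030 = \left(- \frac{367}{2} + \frac{2925}{2}\right) + 31030 = 1279 + 31030 = 32309$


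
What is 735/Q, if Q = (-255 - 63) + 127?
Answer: -735/191 ≈ -3.8482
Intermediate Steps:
Q = -191 (Q = -318 + 127 = -191)
735/Q = 735/(-191) = 735*(-1/191) = -735/191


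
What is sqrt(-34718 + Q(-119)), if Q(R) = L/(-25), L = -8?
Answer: 3*I*sqrt(96438)/5 ≈ 186.33*I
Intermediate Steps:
Q(R) = 8/25 (Q(R) = -8/(-25) = -8*(-1/25) = 8/25)
sqrt(-34718 + Q(-119)) = sqrt(-34718 + 8/25) = sqrt(-867942/25) = 3*I*sqrt(96438)/5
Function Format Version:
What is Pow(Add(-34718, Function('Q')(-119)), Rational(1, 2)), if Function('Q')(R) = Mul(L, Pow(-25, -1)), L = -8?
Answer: Mul(Rational(3, 5), I, Pow(96438, Rational(1, 2))) ≈ Mul(186.33, I)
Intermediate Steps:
Function('Q')(R) = Rational(8, 25) (Function('Q')(R) = Mul(-8, Pow(-25, -1)) = Mul(-8, Rational(-1, 25)) = Rational(8, 25))
Pow(Add(-34718, Function('Q')(-119)), Rational(1, 2)) = Pow(Add(-34718, Rational(8, 25)), Rational(1, 2)) = Pow(Rational(-867942, 25), Rational(1, 2)) = Mul(Rational(3, 5), I, Pow(96438, Rational(1, 2)))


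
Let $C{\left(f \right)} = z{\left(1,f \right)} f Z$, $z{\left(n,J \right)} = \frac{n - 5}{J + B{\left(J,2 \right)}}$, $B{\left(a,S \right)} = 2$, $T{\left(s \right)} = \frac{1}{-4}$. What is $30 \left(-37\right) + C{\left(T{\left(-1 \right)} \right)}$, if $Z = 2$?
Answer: $- \frac{7762}{7} \approx -1108.9$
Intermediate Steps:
$T{\left(s \right)} = - \frac{1}{4}$
$z{\left(n,J \right)} = \frac{-5 + n}{2 + J}$ ($z{\left(n,J \right)} = \frac{n - 5}{J + 2} = \frac{-5 + n}{2 + J}$)
$C{\left(f \right)} = - \frac{8 f}{2 + f}$ ($C{\left(f \right)} = \frac{-5 + 1}{2 + f} f 2 = \frac{1}{2 + f} \left(-4\right) f 2 = - \frac{4}{2 + f} f 2 = - \frac{4 f}{2 + f} 2 = - \frac{8 f}{2 + f}$)
$30 \left(-37\right) + C{\left(T{\left(-1 \right)} \right)} = 30 \left(-37\right) - - \frac{2}{2 - \frac{1}{4}} = -1110 - - \frac{2}{\frac{7}{4}} = -1110 - \left(-2\right) \frac{4}{7} = -1110 + \frac{8}{7} = - \frac{7762}{7}$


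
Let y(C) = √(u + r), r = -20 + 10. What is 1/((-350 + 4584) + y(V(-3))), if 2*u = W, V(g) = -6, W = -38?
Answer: 146/618165 - I*√29/17926785 ≈ 0.00023618 - 3.004e-7*I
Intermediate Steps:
r = -10
u = -19 (u = (½)*(-38) = -19)
y(C) = I*√29 (y(C) = √(-19 - 10) = √(-29) = I*√29)
1/((-350 + 4584) + y(V(-3))) = 1/((-350 + 4584) + I*√29) = 1/(4234 + I*√29)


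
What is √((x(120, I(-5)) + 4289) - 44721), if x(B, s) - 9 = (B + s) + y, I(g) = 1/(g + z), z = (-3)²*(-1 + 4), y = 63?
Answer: I*√19476138/22 ≈ 200.6*I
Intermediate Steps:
z = 27 (z = 9*3 = 27)
I(g) = 1/(27 + g) (I(g) = 1/(g + 27) = 1/(27 + g))
x(B, s) = 72 + B + s (x(B, s) = 9 + ((B + s) + 63) = 9 + (63 + B + s) = 72 + B + s)
√((x(120, I(-5)) + 4289) - 44721) = √(((72 + 120 + 1/(27 - 5)) + 4289) - 44721) = √(((72 + 120 + 1/22) + 4289) - 44721) = √((4225/22 + 4289) - 44721) = √(98583/22 - 44721) = √(-885279/22) = I*√19476138/22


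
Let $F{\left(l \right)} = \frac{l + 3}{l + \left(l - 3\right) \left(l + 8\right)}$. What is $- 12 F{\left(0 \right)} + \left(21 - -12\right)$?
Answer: $\frac{69}{2} \approx 34.5$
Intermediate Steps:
$F{\left(l \right)} = \frac{3 + l}{l + \left(-3 + l\right) \left(8 + l\right)}$
$- 12 F{\left(0 \right)} + \left(21 - -12\right) = - 12 \frac{3 + 0}{-24 + 0^{2} + 6 \cdot 0} + \left(21 - -12\right) = - 12 \frac{1}{-24 + 0 + 0} \cdot 3 + \left(21 + 12\right) = - 12 \frac{1}{-24} \cdot 3 + 33 = - 12 \left(\left(- \frac{1}{24}\right) 3\right) + 33 = \left(-12\right) \left(- \frac{1}{8}\right) + 33 = \frac{3}{2} + 33 = \frac{69}{2}$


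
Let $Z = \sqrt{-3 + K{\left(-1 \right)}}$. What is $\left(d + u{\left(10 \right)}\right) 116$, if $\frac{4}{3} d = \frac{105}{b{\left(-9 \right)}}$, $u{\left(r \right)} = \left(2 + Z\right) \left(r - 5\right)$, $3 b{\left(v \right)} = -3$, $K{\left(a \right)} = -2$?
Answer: $-7975 + 580 i \sqrt{5} \approx -7975.0 + 1296.9 i$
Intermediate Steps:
$b{\left(v \right)} = -1$ ($b{\left(v \right)} = \frac{1}{3} \left(-3\right) = -1$)
$Z = i \sqrt{5}$ ($Z = \sqrt{-3 - 2} = \sqrt{-5} = i \sqrt{5} \approx 2.2361 i$)
$u{\left(r \right)} = \left(-5 + r\right) \left(2 + i \sqrt{5}\right)$ ($u{\left(r \right)} = \left(2 + i \sqrt{5}\right) \left(r - 5\right) = \left(2 + i \sqrt{5}\right) \left(-5 + r\right) = \left(-5 + r\right) \left(2 + i \sqrt{5}\right)$)
$d = - \frac{315}{4}$ ($d = \frac{3 \frac{105}{-1}}{4} = \frac{3 \cdot 105 \left(-1\right)}{4} = \frac{3}{4} \left(-105\right) = - \frac{315}{4} \approx -78.75$)
$\left(d + u{\left(10 \right)}\right) 116 = \left(- \frac{315}{4} + \left(-10 + 2 \cdot 10 - 5 i \sqrt{5} + i 10 \sqrt{5}\right)\right) 116 = \left(- \frac{315}{4} + \left(-10 + 20 - 5 i \sqrt{5} + 10 i \sqrt{5}\right)\right) 116 = \left(- \frac{315}{4} + \left(10 + 5 i \sqrt{5}\right)\right) 116 = \left(- \frac{275}{4} + 5 i \sqrt{5}\right) 116 = -7975 + 580 i \sqrt{5}$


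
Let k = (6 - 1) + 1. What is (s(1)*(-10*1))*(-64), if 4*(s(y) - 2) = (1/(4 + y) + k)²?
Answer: 37152/5 ≈ 7430.4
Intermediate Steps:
k = 6 (k = 5 + 1 = 6)
s(y) = 2 + (6 + 1/(4 + y))²/4 (s(y) = 2 + (1/(4 + y) + 6)²/4 = 2 + (6 + 1/(4 + y))²/4)
(s(1)*(-10*1))*(-64) = ((2 + (25 + 6*1)²/(4*(4 + 1)²))*(-10*1))*(-64) = ((2 + (¼)*(25 + 6)²/5²)*(-10))*(-64) = ((2 + (¼)*(1/25)*31²)*(-10))*(-64) = ((2 + (¼)*(1/25)*961)*(-10))*(-64) = ((2 + 961/100)*(-10))*(-64) = ((1161/100)*(-10))*(-64) = -1161/10*(-64) = 37152/5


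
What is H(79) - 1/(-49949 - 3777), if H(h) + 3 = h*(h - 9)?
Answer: 296943603/53726 ≈ 5527.0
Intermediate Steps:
H(h) = -3 + h*(-9 + h) (H(h) = -3 + h*(h - 9) = -3 + h*(-9 + h))
H(79) - 1/(-49949 - 3777) = (-3 + 79² - 9*79) - 1/(-49949 - 3777) = (-3 + 6241 - 711) - 1/(-53726) = 5527 - 1*(-1/53726) = 5527 + 1/53726 = 296943603/53726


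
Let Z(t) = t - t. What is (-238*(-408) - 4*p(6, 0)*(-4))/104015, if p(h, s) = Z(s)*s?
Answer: 97104/104015 ≈ 0.93356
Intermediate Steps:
Z(t) = 0
p(h, s) = 0 (p(h, s) = 0*s = 0)
(-238*(-408) - 4*p(6, 0)*(-4))/104015 = (-238*(-408) - 4*0*(-4))/104015 = (97104 + 0*(-4))*(1/104015) = (97104 + 0)*(1/104015) = 97104*(1/104015) = 97104/104015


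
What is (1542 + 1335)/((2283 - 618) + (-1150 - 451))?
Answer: 2877/64 ≈ 44.953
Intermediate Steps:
(1542 + 1335)/((2283 - 618) + (-1150 - 451)) = 2877/(1665 - 1601) = 2877/64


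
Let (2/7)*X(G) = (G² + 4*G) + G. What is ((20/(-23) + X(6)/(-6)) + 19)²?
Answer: 877969/2116 ≈ 414.92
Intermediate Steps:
X(G) = 7*G²/2 + 35*G/2 (X(G) = 7*((G² + 4*G) + G)/2 = 7*(G² + 5*G)/2 = 7*G²/2 + 35*G/2)
((20/(-23) + X(6)/(-6)) + 19)² = ((20/(-23) + ((7/2)*6*(5 + 6))/(-6)) + 19)² = ((20*(-1/23) + ((7/2)*6*11)*(-⅙)) + 19)² = ((-20/23 + 231*(-⅙)) + 19)² = ((-20/23 - 77/2) + 19)² = (-1811/46 + 19)² = (-937/46)² = 877969/2116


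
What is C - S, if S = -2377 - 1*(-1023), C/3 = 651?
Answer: 3307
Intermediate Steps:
C = 1953 (C = 3*651 = 1953)
S = -1354 (S = -2377 + 1023 = -1354)
C - S = 1953 - 1*(-1354) = 1953 + 1354 = 3307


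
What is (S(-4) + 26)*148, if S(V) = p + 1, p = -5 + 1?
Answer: 3404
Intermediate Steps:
p = -4
S(V) = -3 (S(V) = -4 + 1 = -3)
(S(-4) + 26)*148 = (-3 + 26)*148 = 23*148 = 3404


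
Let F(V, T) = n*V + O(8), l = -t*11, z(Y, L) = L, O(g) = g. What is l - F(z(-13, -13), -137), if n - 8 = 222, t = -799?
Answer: 11771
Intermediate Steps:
n = 230 (n = 8 + 222 = 230)
l = 8789 (l = -1*(-799)*11 = 799*11 = 8789)
F(V, T) = 8 + 230*V (F(V, T) = 230*V + 8 = 8 + 230*V)
l - F(z(-13, -13), -137) = 8789 - (8 + 230*(-13)) = 8789 - (8 - 2990) = 8789 - 1*(-2982) = 8789 + 2982 = 11771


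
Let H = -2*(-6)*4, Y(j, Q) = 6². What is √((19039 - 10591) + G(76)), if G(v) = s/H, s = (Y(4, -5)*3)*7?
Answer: √33855/2 ≈ 91.999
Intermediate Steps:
Y(j, Q) = 36
H = 48 (H = 12*4 = 48)
s = 756 (s = (36*3)*7 = 108*7 = 756)
G(v) = 63/4 (G(v) = 756/48 = 756*(1/48) = 63/4)
√((19039 - 10591) + G(76)) = √((19039 - 10591) + 63/4) = √(8448 + 63/4) = √(33855/4) = √33855/2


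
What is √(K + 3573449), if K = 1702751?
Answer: 10*√52762 ≈ 2297.0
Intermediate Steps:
√(K + 3573449) = √(1702751 + 3573449) = √5276200 = 10*√52762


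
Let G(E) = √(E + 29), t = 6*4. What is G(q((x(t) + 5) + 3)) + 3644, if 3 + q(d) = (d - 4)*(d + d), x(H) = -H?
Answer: 3644 + 3*√74 ≈ 3669.8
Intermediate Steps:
t = 24
q(d) = -3 + 2*d*(-4 + d) (q(d) = -3 + (d - 4)*(d + d) = -3 + (-4 + d)*(2*d) = -3 + 2*d*(-4 + d))
G(E) = √(29 + E)
G(q((x(t) + 5) + 3)) + 3644 = √(29 + (-3 - 8*((-1*24 + 5) + 3) + 2*((-1*24 + 5) + 3)²)) + 3644 = √(29 + (-3 - 8*((-24 + 5) + 3) + 2*((-24 + 5) + 3)²)) + 3644 = √(29 + (-3 - 8*(-19 + 3) + 2*(-19 + 3)²)) + 3644 = √(29 + (-3 - 8*(-16) + 2*(-16)²)) + 3644 = √(29 + (-3 + 128 + 2*256)) + 3644 = √(29 + (-3 + 128 + 512)) + 3644 = √(29 + 637) + 3644 = √666 + 3644 = 3*√74 + 3644 = 3644 + 3*√74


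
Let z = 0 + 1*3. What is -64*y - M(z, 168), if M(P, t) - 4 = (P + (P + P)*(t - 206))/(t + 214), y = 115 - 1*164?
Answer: 1196649/382 ≈ 3132.6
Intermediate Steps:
z = 3 (z = 0 + 3 = 3)
y = -49 (y = 115 - 164 = -49)
M(P, t) = 4 + (P + 2*P*(-206 + t))/(214 + t) (M(P, t) = 4 + (P + (P + P)*(t - 206))/(t + 214) = 4 + (P + (2*P)*(-206 + t))/(214 + t) = 4 + (P + 2*P*(-206 + t))/(214 + t))
-64*y - M(z, 168) = -64*(-49) - (856 - 411*3 + 4*168 + 2*3*168)/(214 + 168) = 3136 - (856 - 1233 + 672 + 1008)/382 = 3136 - 1303/382 = 1196649/382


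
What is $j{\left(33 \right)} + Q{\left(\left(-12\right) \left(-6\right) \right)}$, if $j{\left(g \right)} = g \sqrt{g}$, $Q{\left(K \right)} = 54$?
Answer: $54 + 33 \sqrt{33} \approx 243.57$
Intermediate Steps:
$j{\left(g \right)} = g^{\frac{3}{2}}$
$j{\left(33 \right)} + Q{\left(\left(-12\right) \left(-6\right) \right)} = 33^{\frac{3}{2}} + 54 = 33 \sqrt{33} + 54 = 54 + 33 \sqrt{33}$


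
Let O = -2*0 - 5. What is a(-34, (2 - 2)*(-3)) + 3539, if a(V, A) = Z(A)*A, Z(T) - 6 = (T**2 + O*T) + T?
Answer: 3539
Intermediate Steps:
O = -5 (O = 0 - 5 = -5)
Z(T) = 6 + T**2 - 4*T (Z(T) = 6 + ((T**2 - 5*T) + T) = 6 + (T**2 - 4*T) = 6 + T**2 - 4*T)
a(V, A) = A*(6 + A**2 - 4*A) (a(V, A) = (6 + A**2 - 4*A)*A = A*(6 + A**2 - 4*A))
a(-34, (2 - 2)*(-3)) + 3539 = ((2 - 2)*(-3))*(6 + ((2 - 2)*(-3))**2 - 4*(2 - 2)*(-3)) + 3539 = (0*(-3))*(6 + (0*(-3))**2 - 0*(-3)) + 3539 = 0*(6 + 0**2 - 4*0) + 3539 = 0*(6 + 0 + 0) + 3539 = 0*6 + 3539 = 0 + 3539 = 3539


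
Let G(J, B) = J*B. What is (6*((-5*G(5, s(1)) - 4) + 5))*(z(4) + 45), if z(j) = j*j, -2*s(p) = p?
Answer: 4941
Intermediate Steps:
s(p) = -p/2
G(J, B) = B*J
z(j) = j²
(6*((-5*G(5, s(1)) - 4) + 5))*(z(4) + 45) = (6*((-5*(-½*1)*5 - 4) + 5))*(4² + 45) = (6*((-(-5)*5/2 - 4) + 5))*(16 + 45) = (6*((-5*(-5/2) - 4) + 5))*61 = (6*((25/2 - 4) + 5))*61 = (6*(17/2 + 5))*61 = (6*(27/2))*61 = 81*61 = 4941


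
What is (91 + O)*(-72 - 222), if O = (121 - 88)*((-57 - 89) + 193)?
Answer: -482748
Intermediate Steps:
O = 1551 (O = 33*(-146 + 193) = 33*47 = 1551)
(91 + O)*(-72 - 222) = (91 + 1551)*(-72 - 222) = 1642*(-294) = -482748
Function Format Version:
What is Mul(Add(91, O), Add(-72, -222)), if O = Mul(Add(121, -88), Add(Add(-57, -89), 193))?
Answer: -482748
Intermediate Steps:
O = 1551 (O = Mul(33, Add(-146, 193)) = Mul(33, 47) = 1551)
Mul(Add(91, O), Add(-72, -222)) = Mul(Add(91, 1551), Add(-72, -222)) = Mul(1642, -294) = -482748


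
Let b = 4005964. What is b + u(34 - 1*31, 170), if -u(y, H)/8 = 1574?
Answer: 3993372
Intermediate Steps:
u(y, H) = -12592 (u(y, H) = -8*1574 = -12592)
b + u(34 - 1*31, 170) = 4005964 - 12592 = 3993372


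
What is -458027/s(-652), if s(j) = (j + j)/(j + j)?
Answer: -458027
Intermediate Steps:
s(j) = 1 (s(j) = (2*j)/((2*j)) = (2*j)*(1/(2*j)) = 1)
-458027/s(-652) = -458027/1 = -458027*1 = -458027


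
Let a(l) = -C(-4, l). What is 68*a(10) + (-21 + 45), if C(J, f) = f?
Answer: -656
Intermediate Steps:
a(l) = -l
68*a(10) + (-21 + 45) = 68*(-1*10) + (-21 + 45) = 68*(-10) + 24 = -680 + 24 = -656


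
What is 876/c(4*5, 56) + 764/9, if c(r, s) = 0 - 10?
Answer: -122/45 ≈ -2.7111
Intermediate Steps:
c(r, s) = -10
876/c(4*5, 56) + 764/9 = 876/(-10) + 764/9 = 876*(-⅒) + 764*(⅑) = -438/5 + 764/9 = -122/45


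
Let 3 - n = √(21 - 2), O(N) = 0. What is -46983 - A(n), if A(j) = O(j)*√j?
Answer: -46983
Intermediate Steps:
n = 3 - √19 (n = 3 - √(21 - 2) = 3 - √19 ≈ -1.3589)
A(j) = 0 (A(j) = 0*√j = 0)
-46983 - A(n) = -46983 - 1*0 = -46983 + 0 = -46983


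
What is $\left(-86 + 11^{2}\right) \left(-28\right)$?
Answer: $-980$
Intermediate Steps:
$\left(-86 + 11^{2}\right) \left(-28\right) = \left(-86 + 121\right) \left(-28\right) = 35 \left(-28\right) = -980$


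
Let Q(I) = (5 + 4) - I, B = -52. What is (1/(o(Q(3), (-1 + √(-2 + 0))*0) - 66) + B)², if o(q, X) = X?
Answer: 11785489/4356 ≈ 2705.6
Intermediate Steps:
Q(I) = 9 - I
(1/(o(Q(3), (-1 + √(-2 + 0))*0) - 66) + B)² = (1/((-1 + √(-2 + 0))*0 - 66) - 52)² = (1/((-1 + √(-2))*0 - 66) - 52)² = (1/((-1 + I*√2)*0 - 66) - 52)² = (1/(0 - 66) - 52)² = (1/(-66) - 52)² = (-1/66 - 52)² = (-3433/66)² = 11785489/4356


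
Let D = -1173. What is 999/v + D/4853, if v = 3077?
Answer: 53862/649247 ≈ 0.082961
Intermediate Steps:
999/v + D/4853 = 999/3077 - 1173/4853 = 999*(1/3077) - 1173*1/4853 = 999/3077 - 51/211 = 53862/649247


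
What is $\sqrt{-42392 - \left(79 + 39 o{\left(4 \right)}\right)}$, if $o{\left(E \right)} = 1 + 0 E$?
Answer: $i \sqrt{42510} \approx 206.18 i$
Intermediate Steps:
$o{\left(E \right)} = 1$ ($o{\left(E \right)} = 1 + 0 = 1$)
$\sqrt{-42392 - \left(79 + 39 o{\left(4 \right)}\right)} = \sqrt{-42392 - 118} = \sqrt{-42510} = i \sqrt{42510}$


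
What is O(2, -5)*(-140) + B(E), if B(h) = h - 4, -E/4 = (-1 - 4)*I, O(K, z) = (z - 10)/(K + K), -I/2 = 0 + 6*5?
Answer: -679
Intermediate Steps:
I = -60 (I = -2*(0 + 6*5) = -2*(0 + 30) = -2*30 = -60)
O(K, z) = (-10 + z)/(2*K) (O(K, z) = (-10 + z)/((2*K)) = (-10 + z)*(1/(2*K)) = (-10 + z)/(2*K))
E = -1200 (E = -4*(-1 - 4)*(-60) = -(-20)*(-60) = -4*300 = -1200)
B(h) = -4 + h
O(2, -5)*(-140) + B(E) = ((½)*(-10 - 5)/2)*(-140) + (-4 - 1200) = ((½)*(½)*(-15))*(-140) - 1204 = -15/4*(-140) - 1204 = 525 - 1204 = -679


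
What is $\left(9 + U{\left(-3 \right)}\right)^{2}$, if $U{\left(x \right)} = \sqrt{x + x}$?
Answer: $\left(9 + i \sqrt{6}\right)^{2} \approx 75.0 + 44.091 i$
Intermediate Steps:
$U{\left(x \right)} = \sqrt{2} \sqrt{x}$ ($U{\left(x \right)} = \sqrt{2 x} = \sqrt{2} \sqrt{x}$)
$\left(9 + U{\left(-3 \right)}\right)^{2} = \left(9 + \sqrt{2} \sqrt{-3}\right)^{2} = \left(9 + \sqrt{2} i \sqrt{3}\right)^{2} = \left(9 + i \sqrt{6}\right)^{2}$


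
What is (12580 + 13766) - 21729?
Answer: 4617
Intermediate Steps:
(12580 + 13766) - 21729 = 26346 - 21729 = 4617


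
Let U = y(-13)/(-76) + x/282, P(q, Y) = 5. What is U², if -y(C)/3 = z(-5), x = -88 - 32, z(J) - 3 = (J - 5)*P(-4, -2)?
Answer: 66373609/12759184 ≈ 5.2020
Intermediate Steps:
z(J) = -22 + 5*J (z(J) = 3 + (J - 5)*5 = 3 + (-5 + J)*5 = 3 + (-25 + 5*J) = -22 + 5*J)
x = -120
y(C) = 141 (y(C) = -3*(-22 + 5*(-5)) = -3*(-22 - 25) = -3*(-47) = 141)
U = -8147/3572 (U = 141/(-76) - 120/282 = 141*(-1/76) - 120*1/282 = -141/76 - 20/47 = -8147/3572 ≈ -2.2808)
U² = (-8147/3572)² = 66373609/12759184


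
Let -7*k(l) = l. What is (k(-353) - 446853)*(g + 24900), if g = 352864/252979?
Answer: -2814646186706536/252979 ≈ -1.1126e+10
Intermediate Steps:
k(l) = -l/7
g = 352864/252979 (g = 352864*(1/252979) = 352864/252979 ≈ 1.3948)
(k(-353) - 446853)*(g + 24900) = (-⅐*(-353) - 446853)*(352864/252979 + 24900) = (353/7 - 446853)*(6299529964/252979) = -3127618/7*6299529964/252979 = -2814646186706536/252979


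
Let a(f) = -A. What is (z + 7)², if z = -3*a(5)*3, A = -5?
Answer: 1444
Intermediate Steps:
a(f) = 5 (a(f) = -1*(-5) = 5)
z = -45 (z = -3*5*3 = -15*3 = -45)
(z + 7)² = (-45 + 7)² = (-38)² = 1444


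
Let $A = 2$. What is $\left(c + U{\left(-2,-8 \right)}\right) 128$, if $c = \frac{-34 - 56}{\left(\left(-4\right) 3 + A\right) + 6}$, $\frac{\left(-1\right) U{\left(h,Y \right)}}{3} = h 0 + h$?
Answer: $3648$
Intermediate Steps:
$U{\left(h,Y \right)} = - 3 h$ ($U{\left(h,Y \right)} = - 3 \left(h 0 + h\right) = - 3 \left(0 + h\right) = - 3 h$)
$c = \frac{45}{2}$ ($c = \frac{-34 - 56}{\left(\left(-4\right) 3 + 2\right) + 6} = - \frac{90}{\left(-12 + 2\right) + 6} = - \frac{90}{-10 + 6} = - \frac{90}{-4} = \left(-90\right) \left(- \frac{1}{4}\right) = \frac{45}{2} \approx 22.5$)
$\left(c + U{\left(-2,-8 \right)}\right) 128 = \left(\frac{45}{2} - -6\right) 128 = \left(\frac{45}{2} + 6\right) 128 = \frac{57}{2} \cdot 128 = 3648$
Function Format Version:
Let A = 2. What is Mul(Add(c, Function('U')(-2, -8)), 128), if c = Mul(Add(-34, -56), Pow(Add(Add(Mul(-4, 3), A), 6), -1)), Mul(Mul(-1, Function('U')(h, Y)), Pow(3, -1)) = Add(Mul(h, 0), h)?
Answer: 3648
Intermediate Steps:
Function('U')(h, Y) = Mul(-3, h) (Function('U')(h, Y) = Mul(-3, Add(Mul(h, 0), h)) = Mul(-3, Add(0, h)) = Mul(-3, h))
c = Rational(45, 2) (c = Mul(Add(-34, -56), Pow(Add(Add(Mul(-4, 3), 2), 6), -1)) = Mul(-90, Pow(Add(Add(-12, 2), 6), -1)) = Mul(-90, Pow(Add(-10, 6), -1)) = Mul(-90, Pow(-4, -1)) = Mul(-90, Rational(-1, 4)) = Rational(45, 2) ≈ 22.500)
Mul(Add(c, Function('U')(-2, -8)), 128) = Mul(Add(Rational(45, 2), Mul(-3, -2)), 128) = Mul(Add(Rational(45, 2), 6), 128) = Mul(Rational(57, 2), 128) = 3648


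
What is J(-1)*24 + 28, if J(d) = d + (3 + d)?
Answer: 52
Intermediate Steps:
J(d) = 3 + 2*d
J(-1)*24 + 28 = (3 + 2*(-1))*24 + 28 = (3 - 2)*24 + 28 = 1*24 + 28 = 24 + 28 = 52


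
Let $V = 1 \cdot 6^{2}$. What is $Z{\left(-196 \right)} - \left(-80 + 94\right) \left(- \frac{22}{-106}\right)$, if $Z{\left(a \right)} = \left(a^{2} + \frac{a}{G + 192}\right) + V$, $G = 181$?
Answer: $\frac{760089758}{19769} \approx 38449.0$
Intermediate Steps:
$V = 36$ ($V = 1 \cdot 36 = 36$)
$Z{\left(a \right)} = 36 + a^{2} + \frac{a}{373}$ ($Z{\left(a \right)} = \left(a^{2} + \frac{a}{181 + 192}\right) + 36 = \left(a^{2} + \frac{a}{373}\right) + 36 = 36 + a^{2} + \frac{a}{373}$)
$Z{\left(-196 \right)} - \left(-80 + 94\right) \left(- \frac{22}{-106}\right) = \left(36 + \left(-196\right)^{2} + \frac{1}{373} \left(-196\right)\right) - \left(-80 + 94\right) \left(- \frac{22}{-106}\right) = \left(36 + 38416 - \frac{196}{373}\right) - 14 \left(\left(-22\right) \left(- \frac{1}{106}\right)\right) = \frac{14342400}{373} - 14 \cdot \frac{11}{53} = \frac{14342400}{373} - \frac{154}{53} = \frac{760089758}{19769}$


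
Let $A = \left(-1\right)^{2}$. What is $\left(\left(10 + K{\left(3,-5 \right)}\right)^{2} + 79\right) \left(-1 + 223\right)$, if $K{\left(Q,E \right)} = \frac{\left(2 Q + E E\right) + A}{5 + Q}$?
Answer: $61050$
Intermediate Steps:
$A = 1$
$K{\left(Q,E \right)} = \frac{1 + E^{2} + 2 Q}{5 + Q}$ ($K{\left(Q,E \right)} = \frac{\left(2 Q + E E\right) + 1}{5 + Q} = \frac{\left(2 Q + E^{2}\right) + 1}{5 + Q} = \frac{\left(E^{2} + 2 Q\right) + 1}{5 + Q} = \frac{1 + E^{2} + 2 Q}{5 + Q}$)
$\left(\left(10 + K{\left(3,-5 \right)}\right)^{2} + 79\right) \left(-1 + 223\right) = \left(\left(10 + \frac{1 + \left(-5\right)^{2} + 2 \cdot 3}{5 + 3}\right)^{2} + 79\right) \left(-1 + 223\right) = \left(\left(10 + \frac{1 + 25 + 6}{8}\right)^{2} + 79\right) 222 = \left(\left(10 + \frac{1}{8} \cdot 32\right)^{2} + 79\right) 222 = \left(\left(10 + 4\right)^{2} + 79\right) 222 = \left(14^{2} + 79\right) 222 = \left(196 + 79\right) 222 = 275 \cdot 222 = 61050$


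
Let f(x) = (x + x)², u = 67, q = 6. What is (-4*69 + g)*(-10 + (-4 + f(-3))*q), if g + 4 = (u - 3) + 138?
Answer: -14196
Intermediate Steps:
f(x) = 4*x² (f(x) = (2*x)² = 4*x²)
g = 198 (g = -4 + ((67 - 3) + 138) = -4 + (64 + 138) = -4 + 202 = 198)
(-4*69 + g)*(-10 + (-4 + f(-3))*q) = (-4*69 + 198)*(-10 + (-4 + 4*(-3)²)*6) = (-276 + 198)*(-10 + (-4 + 4*9)*6) = -78*(-10 + (-4 + 36)*6) = -78*(-10 + 32*6) = -78*(-10 + 192) = -78*182 = -14196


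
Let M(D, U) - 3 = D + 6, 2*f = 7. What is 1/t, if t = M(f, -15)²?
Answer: 4/625 ≈ 0.0064000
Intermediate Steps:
f = 7/2 (f = (½)*7 = 7/2 ≈ 3.5000)
M(D, U) = 9 + D (M(D, U) = 3 + (D + 6) = 3 + (6 + D) = 9 + D)
t = 625/4 (t = (9 + 7/2)² = (25/2)² = 625/4 ≈ 156.25)
1/t = 1/(625/4) = 4/625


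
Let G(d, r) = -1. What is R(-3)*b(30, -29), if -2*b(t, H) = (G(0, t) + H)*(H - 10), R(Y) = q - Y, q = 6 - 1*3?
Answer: -3510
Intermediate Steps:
q = 3 (q = 6 - 3 = 3)
R(Y) = 3 - Y
b(t, H) = -(-1 + H)*(-10 + H)/2 (b(t, H) = -(-1 + H)*(H - 10)/2 = -(-1 + H)*(-10 + H)/2)
R(-3)*b(30, -29) = (3 - 1*(-3))*(-5 - ½*(-29)² + (11/2)*(-29)) = (3 + 3)*(-5 - ½*841 - 319/2) = 6*(-5 - 841/2 - 319/2) = 6*(-585) = -3510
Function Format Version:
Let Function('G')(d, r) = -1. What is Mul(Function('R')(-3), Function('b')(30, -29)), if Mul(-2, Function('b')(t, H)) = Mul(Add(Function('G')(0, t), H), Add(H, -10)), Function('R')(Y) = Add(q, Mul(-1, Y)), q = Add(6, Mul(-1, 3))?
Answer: -3510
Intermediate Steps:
q = 3 (q = Add(6, -3) = 3)
Function('R')(Y) = Add(3, Mul(-1, Y))
Function('b')(t, H) = Mul(Rational(-1, 2), Add(-1, H), Add(-10, H)) (Function('b')(t, H) = Mul(Rational(-1, 2), Mul(Add(-1, H), Add(H, -10))) = Mul(Rational(-1, 2), Mul(Add(-1, H), Add(-10, H))) = Mul(Rational(-1, 2), Add(-1, H), Add(-10, H)))
Mul(Function('R')(-3), Function('b')(30, -29)) = Mul(Add(3, Mul(-1, -3)), Add(-5, Mul(Rational(-1, 2), Pow(-29, 2)), Mul(Rational(11, 2), -29))) = Mul(Add(3, 3), Add(-5, Mul(Rational(-1, 2), 841), Rational(-319, 2))) = Mul(6, Add(-5, Rational(-841, 2), Rational(-319, 2))) = Mul(6, -585) = -3510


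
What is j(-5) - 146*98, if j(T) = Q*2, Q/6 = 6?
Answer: -14236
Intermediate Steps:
Q = 36 (Q = 6*6 = 36)
j(T) = 72 (j(T) = 36*2 = 72)
j(-5) - 146*98 = 72 - 146*98 = 72 - 14308 = -14236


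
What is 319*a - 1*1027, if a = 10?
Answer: 2163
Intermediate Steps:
319*a - 1*1027 = 319*10 - 1*1027 = 3190 - 1027 = 2163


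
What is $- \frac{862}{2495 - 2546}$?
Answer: $\frac{862}{51} \approx 16.902$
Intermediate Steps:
$- \frac{862}{2495 - 2546} = - \frac{862}{-51} = - \frac{862 \left(-1\right)}{51} = \left(-1\right) \left(- \frac{862}{51}\right) = \frac{862}{51}$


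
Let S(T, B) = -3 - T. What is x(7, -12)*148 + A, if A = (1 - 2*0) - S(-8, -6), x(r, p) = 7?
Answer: 1032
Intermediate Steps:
A = -4 (A = (1 - 2*0) - (-3 - 1*(-8)) = (1 + 0) - (-3 + 8) = 1 - 1*5 = 1 - 5 = -4)
x(7, -12)*148 + A = 7*148 - 4 = 1036 - 4 = 1032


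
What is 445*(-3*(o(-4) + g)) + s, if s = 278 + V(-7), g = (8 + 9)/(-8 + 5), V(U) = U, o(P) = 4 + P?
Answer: 7836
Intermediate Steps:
g = -17/3 (g = 17/(-3) = 17*(-1/3) = -17/3 ≈ -5.6667)
s = 271 (s = 278 - 7 = 271)
445*(-3*(o(-4) + g)) + s = 445*(-3*((4 - 4) - 17/3)) + 271 = 445*(-3*(0 - 17/3)) + 271 = 445*(-3*(-17/3)) + 271 = 445*17 + 271 = 7565 + 271 = 7836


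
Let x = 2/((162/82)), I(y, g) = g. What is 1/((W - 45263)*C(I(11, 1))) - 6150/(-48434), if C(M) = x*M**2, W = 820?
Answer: 11204340873/88254642742 ≈ 0.12695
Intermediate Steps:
x = 82/81 (x = 2/((162*(1/82))) = 2/(81/41) = 2*(41/81) = 82/81 ≈ 1.0123)
C(M) = 82*M**2/81
1/((W - 45263)*C(I(11, 1))) - 6150/(-48434) = 1/((820 - 45263)*(((82/81)*1**2))) - 6150/(-48434) = 1/((-44443)*(((82/81)*1))) - 6150*(-1/48434) = -1/(44443*82/81) + 3075/24217 = -1/44443*81/82 + 3075/24217 = -81/3644326 + 3075/24217 = 11204340873/88254642742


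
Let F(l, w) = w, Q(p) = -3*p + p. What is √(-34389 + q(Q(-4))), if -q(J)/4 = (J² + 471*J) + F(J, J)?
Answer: I*√49749 ≈ 223.04*I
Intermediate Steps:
Q(p) = -2*p
q(J) = -1888*J - 4*J² (q(J) = -4*((J² + 471*J) + J) = -4*(J² + 472*J) = -1888*J - 4*J²)
√(-34389 + q(Q(-4))) = √(-34389 + 4*(-2*(-4))*(-472 - (-2)*(-4))) = √(-34389 + 4*8*(-472 - 1*8)) = √(-34389 + 4*8*(-472 - 8)) = √(-34389 + 4*8*(-480)) = √(-34389 - 15360) = √(-49749) = I*√49749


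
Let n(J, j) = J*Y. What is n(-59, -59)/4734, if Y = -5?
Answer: 295/4734 ≈ 0.062315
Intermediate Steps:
n(J, j) = -5*J (n(J, j) = J*(-5) = -5*J)
n(-59, -59)/4734 = -5*(-59)/4734 = 295*(1/4734) = 295/4734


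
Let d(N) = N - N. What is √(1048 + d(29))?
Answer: 2*√262 ≈ 32.373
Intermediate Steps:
d(N) = 0
√(1048 + d(29)) = √(1048 + 0) = √1048 = 2*√262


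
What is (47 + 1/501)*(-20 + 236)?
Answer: 1695456/167 ≈ 10152.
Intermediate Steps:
(47 + 1/501)*(-20 + 236) = (47 + 1/501)*216 = (23548/501)*216 = 1695456/167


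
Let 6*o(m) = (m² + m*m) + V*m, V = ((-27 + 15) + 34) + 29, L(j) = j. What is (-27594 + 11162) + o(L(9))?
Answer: -32657/2 ≈ -16329.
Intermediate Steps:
V = 51 (V = (-12 + 34) + 29 = 22 + 29 = 51)
o(m) = m²/3 + 17*m/2 (o(m) = ((m² + m*m) + 51*m)/6 = ((m² + m²) + 51*m)/6 = (2*m² + 51*m)/6 = m²/3 + 17*m/2)
(-27594 + 11162) + o(L(9)) = (-27594 + 11162) + (⅙)*9*(51 + 2*9) = -16432 + (⅙)*9*(51 + 18) = -16432 + (⅙)*9*69 = -16432 + 207/2 = -32657/2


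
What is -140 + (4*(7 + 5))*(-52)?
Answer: -2636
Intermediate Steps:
-140 + (4*(7 + 5))*(-52) = -140 + (4*12)*(-52) = -140 + 48*(-52) = -140 - 2496 = -2636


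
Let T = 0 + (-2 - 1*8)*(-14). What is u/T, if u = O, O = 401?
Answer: 401/140 ≈ 2.8643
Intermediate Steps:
u = 401
T = 140 (T = 0 + (-2 - 8)*(-14) = 0 - 10*(-14) = 0 + 140 = 140)
u/T = 401/140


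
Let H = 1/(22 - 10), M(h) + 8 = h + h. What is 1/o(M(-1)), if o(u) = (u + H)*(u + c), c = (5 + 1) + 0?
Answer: 3/119 ≈ 0.025210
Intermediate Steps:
M(h) = -8 + 2*h (M(h) = -8 + (h + h) = -8 + 2*h)
c = 6 (c = 6 + 0 = 6)
H = 1/12 ≈ 0.083333
o(u) = (6 + u)*(1/12 + u) (o(u) = (u + 1/12)*(u + 6) = (1/12 + u)*(6 + u) = (6 + u)*(1/12 + u))
1/o(M(-1)) = 1/(1/2 + (-8 + 2*(-1))**2 + 73*(-8 + 2*(-1))/12) = 1/(1/2 + (-8 - 2)**2 + 73*(-8 - 2)/12) = 1/(1/2 + (-10)**2 + (73/12)*(-10)) = 1/(1/2 + 100 - 365/6) = 1/(119/3) = 3/119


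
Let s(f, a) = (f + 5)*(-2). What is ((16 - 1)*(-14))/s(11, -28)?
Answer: 105/16 ≈ 6.5625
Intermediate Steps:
s(f, a) = -10 - 2*f (s(f, a) = (5 + f)*(-2) = -10 - 2*f)
((16 - 1)*(-14))/s(11, -28) = ((16 - 1)*(-14))/(-10 - 2*11) = (15*(-14))/(-10 - 22) = -210/(-32) = -210*(-1/32) = 105/16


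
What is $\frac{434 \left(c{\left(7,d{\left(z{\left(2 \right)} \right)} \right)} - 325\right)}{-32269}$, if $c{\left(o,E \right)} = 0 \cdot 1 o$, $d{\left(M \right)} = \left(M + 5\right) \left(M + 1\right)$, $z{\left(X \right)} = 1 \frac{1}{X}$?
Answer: $\frac{141050}{32269} \approx 4.3711$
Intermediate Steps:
$z{\left(X \right)} = \frac{1}{X}$
$d{\left(M \right)} = \left(1 + M\right) \left(5 + M\right)$ ($d{\left(M \right)} = \left(5 + M\right) \left(1 + M\right) = \left(1 + M\right) \left(5 + M\right)$)
$c{\left(o,E \right)} = 0$ ($c{\left(o,E \right)} = 0 o = 0$)
$\frac{434 \left(c{\left(7,d{\left(z{\left(2 \right)} \right)} \right)} - 325\right)}{-32269} = \frac{434 \left(0 - 325\right)}{-32269} = 434 \left(-325\right) \left(- \frac{1}{32269}\right) = \left(-141050\right) \left(- \frac{1}{32269}\right) = \frac{141050}{32269}$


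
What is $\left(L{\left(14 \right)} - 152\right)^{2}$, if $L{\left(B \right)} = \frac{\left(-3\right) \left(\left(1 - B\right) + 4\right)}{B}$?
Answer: $\frac{4414201}{196} \approx 22521.0$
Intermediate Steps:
$L{\left(B \right)} = \frac{-15 + 3 B}{B}$ ($L{\left(B \right)} = \frac{\left(-3\right) \left(5 - B\right)}{B} = \frac{-15 + 3 B}{B}$)
$\left(L{\left(14 \right)} - 152\right)^{2} = \left(\left(3 - \frac{15}{14}\right) - 152\right)^{2} = \left(\frac{27}{14} - 152\right)^{2} = \left(- \frac{2101}{14}\right)^{2} = \frac{4414201}{196}$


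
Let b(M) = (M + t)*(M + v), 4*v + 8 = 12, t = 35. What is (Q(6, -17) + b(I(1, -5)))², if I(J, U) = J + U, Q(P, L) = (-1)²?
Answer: 8464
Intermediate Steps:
v = 1 (v = -2 + (¼)*12 = -2 + 3 = 1)
Q(P, L) = 1
b(M) = (1 + M)*(35 + M) (b(M) = (M + 35)*(M + 1) = (35 + M)*(1 + M) = (1 + M)*(35 + M))
(Q(6, -17) + b(I(1, -5)))² = (1 + (35 + (1 - 5)² + 36*(1 - 5)))² = (1 + (35 + (-4)² + 36*(-4)))² = (1 + (35 + 16 - 144))² = (1 - 93)² = (-92)² = 8464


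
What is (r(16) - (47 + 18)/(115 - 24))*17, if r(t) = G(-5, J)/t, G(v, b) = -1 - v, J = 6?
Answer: -221/28 ≈ -7.8929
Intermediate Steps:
r(t) = 4/t (r(t) = (-1 - 1*(-5))/t = (-1 + 5)/t = 4/t)
(r(16) - (47 + 18)/(115 - 24))*17 = (4/16 - (47 + 18)/(115 - 24))*17 = (4*(1/16) - 65/91)*17 = (1/4 - 65/91)*17 = (1/4 - 1*5/7)*17 = (1/4 - 5/7)*17 = -13/28*17 = -221/28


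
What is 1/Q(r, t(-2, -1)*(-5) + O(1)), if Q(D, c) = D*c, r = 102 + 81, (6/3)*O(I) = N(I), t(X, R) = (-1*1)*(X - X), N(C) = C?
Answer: 2/183 ≈ 0.010929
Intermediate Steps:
t(X, R) = 0 (t(X, R) = -1*0 = 0)
O(I) = I/2
r = 183
1/Q(r, t(-2, -1)*(-5) + O(1)) = 1/(183*(0*(-5) + (1/2)*1)) = 1/(183*(0 + 1/2)) = 1/(183*(1/2)) = 1/(183/2) = 2/183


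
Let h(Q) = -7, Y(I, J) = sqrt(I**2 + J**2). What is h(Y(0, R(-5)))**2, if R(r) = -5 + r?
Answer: 49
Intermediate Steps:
h(Y(0, R(-5)))**2 = (-7)**2 = 49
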